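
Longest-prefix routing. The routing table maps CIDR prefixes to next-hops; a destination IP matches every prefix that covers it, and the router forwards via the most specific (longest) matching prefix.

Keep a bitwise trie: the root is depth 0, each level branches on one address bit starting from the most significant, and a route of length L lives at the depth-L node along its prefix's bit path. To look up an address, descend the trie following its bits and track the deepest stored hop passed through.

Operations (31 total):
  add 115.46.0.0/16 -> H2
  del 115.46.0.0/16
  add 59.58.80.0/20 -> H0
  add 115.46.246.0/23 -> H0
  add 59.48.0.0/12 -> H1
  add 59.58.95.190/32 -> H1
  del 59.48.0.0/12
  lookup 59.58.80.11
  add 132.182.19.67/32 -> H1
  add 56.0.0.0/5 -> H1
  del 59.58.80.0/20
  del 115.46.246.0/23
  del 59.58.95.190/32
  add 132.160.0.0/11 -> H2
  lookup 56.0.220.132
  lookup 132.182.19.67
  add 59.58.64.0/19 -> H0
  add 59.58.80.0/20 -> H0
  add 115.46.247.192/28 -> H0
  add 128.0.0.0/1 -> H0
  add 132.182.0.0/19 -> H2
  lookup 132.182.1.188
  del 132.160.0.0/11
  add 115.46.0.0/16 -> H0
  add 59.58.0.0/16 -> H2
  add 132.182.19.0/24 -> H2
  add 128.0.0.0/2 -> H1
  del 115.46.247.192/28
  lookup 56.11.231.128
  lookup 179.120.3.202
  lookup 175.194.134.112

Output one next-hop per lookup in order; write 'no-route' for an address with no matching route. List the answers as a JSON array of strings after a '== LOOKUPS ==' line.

Process each operation:
  add 115.46.0.0/16 -> H2 at depth 16
  del 115.46.0.0/16 (clear depth 16)
  add 59.58.80.0/20 -> H0 at depth 20
  add 115.46.246.0/23 -> H0 at depth 23
  add 59.48.0.0/12 -> H1 at depth 12
  add 59.58.95.190/32 -> H1 at depth 32
  del 59.48.0.0/12 (clear depth 12)
  Q 59.58.80.11: descend 00111011001110100101 ; hops seen [H0] ; pick H0
  add 132.182.19.67/32 -> H1 at depth 32
  add 56.0.0.0/5 -> H1 at depth 5
  del 59.58.80.0/20 (clear depth 20)
  del 115.46.246.0/23 (clear depth 23)
  del 59.58.95.190/32 (clear depth 32)
  add 132.160.0.0/11 -> H2 at depth 11
  Q 56.0.220.132: descend 001110 ; hops seen [H1] ; pick H1
  Q 132.182.19.67: descend 10000100101101100001001101000011 ; hops seen [H2,H1] ; pick H1
  add 59.58.64.0/19 -> H0 at depth 19
  add 59.58.80.0/20 -> H0 at depth 20
  add 115.46.247.192/28 -> H0 at depth 28
  add 128.0.0.0/1 -> H0 at depth 1
  add 132.182.0.0/19 -> H2 at depth 19
  Q 132.182.1.188: descend 1000010010110110000 ; hops seen [H0,H2,H2] ; pick H2
  del 132.160.0.0/11 (clear depth 11)
  add 115.46.0.0/16 -> H0 at depth 16
  add 59.58.0.0/16 -> H2 at depth 16
  add 132.182.19.0/24 -> H2 at depth 24
  add 128.0.0.0/2 -> H1 at depth 2
  del 115.46.247.192/28 (clear depth 28)
  Q 56.11.231.128: descend 001110 ; hops seen [H1] ; pick H1
  Q 179.120.3.202: descend 10 ; hops seen [H0,H1] ; pick H1
  Q 175.194.134.112: descend 10 ; hops seen [H0,H1] ; pick H1

== LOOKUPS ==
["H0","H1","H1","H2","H1","H1","H1"]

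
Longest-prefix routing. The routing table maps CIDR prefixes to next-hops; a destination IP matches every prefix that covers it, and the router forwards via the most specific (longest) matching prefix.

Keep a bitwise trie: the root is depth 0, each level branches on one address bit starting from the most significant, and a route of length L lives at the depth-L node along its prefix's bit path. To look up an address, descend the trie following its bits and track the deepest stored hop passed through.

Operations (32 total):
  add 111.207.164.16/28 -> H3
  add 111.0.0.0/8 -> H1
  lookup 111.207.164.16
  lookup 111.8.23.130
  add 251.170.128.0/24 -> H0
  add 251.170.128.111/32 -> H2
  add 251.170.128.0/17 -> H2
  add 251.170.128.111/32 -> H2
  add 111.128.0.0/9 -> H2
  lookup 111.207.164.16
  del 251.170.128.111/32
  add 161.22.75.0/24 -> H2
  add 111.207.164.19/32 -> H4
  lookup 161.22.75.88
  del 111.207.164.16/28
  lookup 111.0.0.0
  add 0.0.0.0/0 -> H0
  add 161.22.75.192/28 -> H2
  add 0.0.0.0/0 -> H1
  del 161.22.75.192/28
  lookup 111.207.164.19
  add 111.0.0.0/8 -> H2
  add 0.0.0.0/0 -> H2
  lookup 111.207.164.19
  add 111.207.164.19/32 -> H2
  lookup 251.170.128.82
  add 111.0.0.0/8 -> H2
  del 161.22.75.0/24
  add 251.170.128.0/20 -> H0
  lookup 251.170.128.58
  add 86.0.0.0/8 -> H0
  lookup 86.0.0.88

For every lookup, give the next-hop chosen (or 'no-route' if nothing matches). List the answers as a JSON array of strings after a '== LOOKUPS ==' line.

Process each operation:
  + 111.207.164.16/28 (H3) depth=28
  + 111.0.0.0/8 (H1) depth=8
  lookup 111.207.164.16: bits 0110111111001111101001000001 walk d0:-→d1:-→d2:-→d3:-→d4:-→d5:-→d6:-→d7:-→d8:H1→d9:-→d10:-→d11:-→d12:-→d13:-→d14:-→d15:-→d16:-→d17:-→d18:-→d19:-→d20:-→d21:-→d22:-→d23:-→d24:-→d25:-→d26:-→d27:-→d28:H3 -> H3
  lookup 111.8.23.130: bits 01101111 walk d0:-→d1:-→d2:-→d3:-→d4:-→d5:-→d6:-→d7:-→d8:H1 -> H1
  + 251.170.128.0/24 (H0) depth=24
  + 251.170.128.111/32 (H2) depth=32
  + 251.170.128.0/17 (H2) depth=17
  + 251.170.128.111/32 (H2) depth=32
  + 111.128.0.0/9 (H2) depth=9
  lookup 111.207.164.16: bits 0110111111001111101001000001 walk d0:-→d1:-→d2:-→d3:-→d4:-→d5:-→d6:-→d7:-→d8:H1→d9:H2→d10:-→d11:-→d12:-→d13:-→d14:-→d15:-→d16:-→d17:-→d18:-→d19:-→d20:-→d21:-→d22:-→d23:-→d24:-→d25:-→d26:-→d27:-→d28:H3 -> H3
  - 251.170.128.111/32 clear@32
  + 161.22.75.0/24 (H2) depth=24
  + 111.207.164.19/32 (H4) depth=32
  lookup 161.22.75.88: bits 101000010001011001001011 walk d0:-→d1:-→d2:-→d3:-→d4:-→d5:-→d6:-→d7:-→d8:-→d9:-→d10:-→d11:-→d12:-→d13:-→d14:-→d15:-→d16:-→d17:-→d18:-→d19:-→d20:-→d21:-→d22:-→d23:-→d24:H2 -> H2
  - 111.207.164.16/28 clear@28
  lookup 111.0.0.0: bits 01101111 walk d0:-→d1:-→d2:-→d3:-→d4:-→d5:-→d6:-→d7:-→d8:H1 -> H1
  + 0.0.0.0/0 (H0) depth=0
  + 161.22.75.192/28 (H2) depth=28
  + 0.0.0.0/0 (H1) depth=0
  - 161.22.75.192/28 clear@28
  lookup 111.207.164.19: bits 01101111110011111010010000010011 walk d0:H1→d1:-→d2:-→d3:-→d4:-→d5:-→d6:-→d7:-→d8:H1→d9:H2→d10:-→d11:-→d12:-→d13:-→d14:-→d15:-→d16:-→d17:-→d18:-→d19:-→d20:-→d21:-→d22:-→d23:-→d24:-→d25:-→d26:-→d27:-→d28:-→d29:-→d30:-→d31:-→d32:H4 -> H4
  + 111.0.0.0/8 (H2) depth=8
  + 0.0.0.0/0 (H2) depth=0
  lookup 111.207.164.19: bits 01101111110011111010010000010011 walk d0:H2→d1:-→d2:-→d3:-→d4:-→d5:-→d6:-→d7:-→d8:H2→d9:H2→d10:-→d11:-→d12:-→d13:-→d14:-→d15:-→d16:-→d17:-→d18:-→d19:-→d20:-→d21:-→d22:-→d23:-→d24:-→d25:-→d26:-→d27:-→d28:-→d29:-→d30:-→d31:-→d32:H4 -> H4
  + 111.207.164.19/32 (H2) depth=32
  lookup 251.170.128.82: bits 11111011101010101000000001 walk d0:H2→d1:-→d2:-→d3:-→d4:-→d5:-→d6:-→d7:-→d8:-→d9:-→d10:-→d11:-→d12:-→d13:-→d14:-→d15:-→d16:-→d17:H2→d18:-→d19:-→d20:-→d21:-→d22:-→d23:-→d24:H0→d25:-→d26:- -> H0
  + 111.0.0.0/8 (H2) depth=8
  - 161.22.75.0/24 clear@24
  + 251.170.128.0/20 (H0) depth=20
  lookup 251.170.128.58: bits 1111101110101010100000000 walk d0:H2→d1:-→d2:-→d3:-→d4:-→d5:-→d6:-→d7:-→d8:-→d9:-→d10:-→d11:-→d12:-→d13:-→d14:-→d15:-→d16:-→d17:H2→d18:-→d19:-→d20:H0→d21:-→d22:-→d23:-→d24:H0→d25:- -> H0
  + 86.0.0.0/8 (H0) depth=8
  lookup 86.0.0.88: bits 01010110 walk d0:H2→d1:-→d2:-→d3:-→d4:-→d5:-→d6:-→d7:-→d8:H0 -> H0

== LOOKUPS ==
["H3","H1","H3","H2","H1","H4","H4","H0","H0","H0"]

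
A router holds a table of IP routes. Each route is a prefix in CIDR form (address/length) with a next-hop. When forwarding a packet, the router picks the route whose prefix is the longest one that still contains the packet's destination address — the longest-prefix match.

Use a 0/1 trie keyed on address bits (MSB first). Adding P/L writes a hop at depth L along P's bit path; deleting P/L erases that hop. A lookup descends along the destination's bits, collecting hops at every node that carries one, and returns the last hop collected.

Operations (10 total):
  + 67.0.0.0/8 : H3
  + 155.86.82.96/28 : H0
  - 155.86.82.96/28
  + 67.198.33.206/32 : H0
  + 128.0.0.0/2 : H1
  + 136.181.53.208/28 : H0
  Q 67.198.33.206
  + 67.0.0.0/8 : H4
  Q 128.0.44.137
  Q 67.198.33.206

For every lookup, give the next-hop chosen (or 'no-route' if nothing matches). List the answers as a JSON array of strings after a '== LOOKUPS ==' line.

Process each operation:
  + 67.0.0.0/8 (H3) depth=8
  + 155.86.82.96/28 (H0) depth=28
  del 155.86.82.96/28 (clear depth 28)
  + 67.198.33.206/32 (H0) depth=32
  + 128.0.0.0/2 (H1) depth=2
  + 136.181.53.208/28 (H0) depth=28
  lookup 67.198.33.206: bits 01000011110001100010000111001110 walk d0:-→d1:-→d2:-→d3:-→d4:-→d5:-→d6:-→d7:-→d8:H3→d9:-→d10:-→d11:-→d12:-→d13:-→d14:-→d15:-→d16:-→d17:-→d18:-→d19:-→d20:-→d21:-→d22:-→d23:-→d24:-→d25:-→d26:-→d27:-→d28:-→d29:-→d30:-→d31:-→d32:H0 -> H0
  + 67.0.0.0/8 (H4) depth=8
  lookup 128.0.44.137: bits 1000 walk d0:-→d1:-→d2:H1→d3:-→d4:- -> H1
  lookup 67.198.33.206: bits 01000011110001100010000111001110 walk d0:-→d1:-→d2:-→d3:-→d4:-→d5:-→d6:-→d7:-→d8:H4→d9:-→d10:-→d11:-→d12:-→d13:-→d14:-→d15:-→d16:-→d17:-→d18:-→d19:-→d20:-→d21:-→d22:-→d23:-→d24:-→d25:-→d26:-→d27:-→d28:-→d29:-→d30:-→d31:-→d32:H0 -> H0

== LOOKUPS ==
["H0","H1","H0"]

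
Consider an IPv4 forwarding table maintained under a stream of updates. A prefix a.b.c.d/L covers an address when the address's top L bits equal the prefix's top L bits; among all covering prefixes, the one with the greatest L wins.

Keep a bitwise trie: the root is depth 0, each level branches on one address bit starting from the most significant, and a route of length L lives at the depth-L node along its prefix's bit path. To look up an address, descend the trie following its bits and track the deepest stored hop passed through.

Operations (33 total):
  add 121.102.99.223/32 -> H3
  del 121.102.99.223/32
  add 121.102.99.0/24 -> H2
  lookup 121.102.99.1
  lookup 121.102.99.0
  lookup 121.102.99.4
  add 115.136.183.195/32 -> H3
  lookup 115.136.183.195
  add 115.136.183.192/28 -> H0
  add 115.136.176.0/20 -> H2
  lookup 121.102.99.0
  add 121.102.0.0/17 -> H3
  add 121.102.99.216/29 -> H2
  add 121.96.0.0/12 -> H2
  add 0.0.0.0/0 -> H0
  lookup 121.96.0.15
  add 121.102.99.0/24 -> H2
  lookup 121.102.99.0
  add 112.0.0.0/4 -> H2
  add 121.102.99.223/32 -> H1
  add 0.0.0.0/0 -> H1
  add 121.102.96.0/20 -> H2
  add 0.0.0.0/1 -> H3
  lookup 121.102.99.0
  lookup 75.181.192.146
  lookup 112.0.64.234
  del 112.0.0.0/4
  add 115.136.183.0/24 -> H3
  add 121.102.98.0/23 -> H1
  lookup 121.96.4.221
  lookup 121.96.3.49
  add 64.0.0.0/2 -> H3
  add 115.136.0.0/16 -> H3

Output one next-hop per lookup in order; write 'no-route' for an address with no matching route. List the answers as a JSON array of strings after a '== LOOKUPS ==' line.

Trace:
  + 121.102.99.223/32 (H3) depth=32
  del 121.102.99.223/32 (clear depth 32)
  + 121.102.99.0/24 (H2) depth=24
  lookup 121.102.99.1: bits 011110010110011001100011 walk d0:-→d1:-→d2:-→d3:-→d4:-→d5:-→d6:-→d7:-→d8:-→d9:-→d10:-→d11:-→d12:-→d13:-→d14:-→d15:-→d16:-→d17:-→d18:-→d19:-→d20:-→d21:-→d22:-→d23:-→d24:H2 -> H2
  lookup 121.102.99.0: bits 011110010110011001100011 walk d0:-→d1:-→d2:-→d3:-→d4:-→d5:-→d6:-→d7:-→d8:-→d9:-→d10:-→d11:-→d12:-→d13:-→d14:-→d15:-→d16:-→d17:-→d18:-→d19:-→d20:-→d21:-→d22:-→d23:-→d24:H2 -> H2
  lookup 121.102.99.4: bits 011110010110011001100011 walk d0:-→d1:-→d2:-→d3:-→d4:-→d5:-→d6:-→d7:-→d8:-→d9:-→d10:-→d11:-→d12:-→d13:-→d14:-→d15:-→d16:-→d17:-→d18:-→d19:-→d20:-→d21:-→d22:-→d23:-→d24:H2 -> H2
  + 115.136.183.195/32 (H3) depth=32
  lookup 115.136.183.195: bits 01110011100010001011011111000011 walk d0:-→d1:-→d2:-→d3:-→d4:-→d5:-→d6:-→d7:-→d8:-→d9:-→d10:-→d11:-→d12:-→d13:-→d14:-→d15:-→d16:-→d17:-→d18:-→d19:-→d20:-→d21:-→d22:-→d23:-→d24:-→d25:-→d26:-→d27:-→d28:-→d29:-→d30:-→d31:-→d32:H3 -> H3
  + 115.136.183.192/28 (H0) depth=28
  + 115.136.176.0/20 (H2) depth=20
  lookup 121.102.99.0: bits 011110010110011001100011 walk d0:-→d1:-→d2:-→d3:-→d4:-→d5:-→d6:-→d7:-→d8:-→d9:-→d10:-→d11:-→d12:-→d13:-→d14:-→d15:-→d16:-→d17:-→d18:-→d19:-→d20:-→d21:-→d22:-→d23:-→d24:H2 -> H2
  + 121.102.0.0/17 (H3) depth=17
  + 121.102.99.216/29 (H2) depth=29
  + 121.96.0.0/12 (H2) depth=12
  + 0.0.0.0/0 (H0) depth=0
  lookup 121.96.0.15: bits 0111100101100 walk d0:H0→d1:-→d2:-→d3:-→d4:-→d5:-→d6:-→d7:-→d8:-→d9:-→d10:-→d11:-→d12:H2→d13:- -> H2
  + 121.102.99.0/24 (H2) depth=24
  lookup 121.102.99.0: bits 011110010110011001100011 walk d0:H0→d1:-→d2:-→d3:-→d4:-→d5:-→d6:-→d7:-→d8:-→d9:-→d10:-→d11:-→d12:H2→d13:-→d14:-→d15:-→d16:-→d17:H3→d18:-→d19:-→d20:-→d21:-→d22:-→d23:-→d24:H2 -> H2
  + 112.0.0.0/4 (H2) depth=4
  + 121.102.99.223/32 (H1) depth=32
  + 0.0.0.0/0 (H1) depth=0
  + 121.102.96.0/20 (H2) depth=20
  + 0.0.0.0/1 (H3) depth=1
  lookup 121.102.99.0: bits 011110010110011001100011 walk d0:H1→d1:H3→d2:-→d3:-→d4:H2→d5:-→d6:-→d7:-→d8:-→d9:-→d10:-→d11:-→d12:H2→d13:-→d14:-→d15:-→d16:-→d17:H3→d18:-→d19:-→d20:H2→d21:-→d22:-→d23:-→d24:H2 -> H2
  lookup 75.181.192.146: bits 01 walk d0:H1→d1:H3→d2:- -> H3
  lookup 112.0.64.234: bits 011100 walk d0:H1→d1:H3→d2:-→d3:-→d4:H2→d5:-→d6:- -> H2
  del 112.0.0.0/4 (clear depth 4)
  + 115.136.183.0/24 (H3) depth=24
  + 121.102.98.0/23 (H1) depth=23
  lookup 121.96.4.221: bits 0111100101100 walk d0:H1→d1:H3→d2:-→d3:-→d4:-→d5:-→d6:-→d7:-→d8:-→d9:-→d10:-→d11:-→d12:H2→d13:- -> H2
  lookup 121.96.3.49: bits 0111100101100 walk d0:H1→d1:H3→d2:-→d3:-→d4:-→d5:-→d6:-→d7:-→d8:-→d9:-→d10:-→d11:-→d12:H2→d13:- -> H2
  + 64.0.0.0/2 (H3) depth=2
  + 115.136.0.0/16 (H3) depth=16

== LOOKUPS ==
["H2","H2","H2","H3","H2","H2","H2","H2","H3","H2","H2","H2"]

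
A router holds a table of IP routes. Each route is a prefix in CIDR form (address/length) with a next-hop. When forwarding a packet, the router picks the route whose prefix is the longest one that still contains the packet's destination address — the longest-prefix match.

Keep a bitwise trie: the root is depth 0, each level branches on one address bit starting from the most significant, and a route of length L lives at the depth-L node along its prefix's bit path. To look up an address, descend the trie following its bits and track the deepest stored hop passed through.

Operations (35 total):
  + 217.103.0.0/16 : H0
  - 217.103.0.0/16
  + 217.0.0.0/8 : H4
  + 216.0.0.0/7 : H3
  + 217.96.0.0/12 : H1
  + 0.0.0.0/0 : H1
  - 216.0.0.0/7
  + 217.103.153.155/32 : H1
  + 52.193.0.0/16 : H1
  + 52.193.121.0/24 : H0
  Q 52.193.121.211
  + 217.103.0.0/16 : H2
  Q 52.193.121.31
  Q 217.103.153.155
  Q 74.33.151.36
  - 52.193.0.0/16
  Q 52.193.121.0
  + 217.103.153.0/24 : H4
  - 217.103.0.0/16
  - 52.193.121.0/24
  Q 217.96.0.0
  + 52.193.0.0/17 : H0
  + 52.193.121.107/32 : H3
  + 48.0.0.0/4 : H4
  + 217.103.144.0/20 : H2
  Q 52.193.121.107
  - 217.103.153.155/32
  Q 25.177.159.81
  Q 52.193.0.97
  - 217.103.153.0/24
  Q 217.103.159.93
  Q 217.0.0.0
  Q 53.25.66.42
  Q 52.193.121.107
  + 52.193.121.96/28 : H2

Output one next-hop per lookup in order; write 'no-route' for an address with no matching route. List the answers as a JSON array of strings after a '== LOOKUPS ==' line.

Process each operation:
  add 217.103.0.0/16 -> H0 at depth 16
  - 217.103.0.0/16 clear@16
  add 217.0.0.0/8 -> H4 at depth 8
  add 216.0.0.0/7 -> H3 at depth 7
  add 217.96.0.0/12 -> H1 at depth 12
  add 0.0.0.0/0 -> H1 at depth 0
  - 216.0.0.0/7 clear@7
  add 217.103.153.155/32 -> H1 at depth 32
  add 52.193.0.0/16 -> H1 at depth 16
  add 52.193.121.0/24 -> H0 at depth 24
  ? 52.193.121.211  path d0:H1→d1:-→d2:-→d3:-→d4:-→d5:-→d6:-→d7:-→d8:-→d9:-→d10:-→d11:-→d12:-→d13:-→d14:-→d15:-→d16:H1→d17:-→d18:-→d19:-→d20:-→d21:-→d22:-→d23:-→d24:H0  best=H0
  add 217.103.0.0/16 -> H2 at depth 16
  ? 52.193.121.31  path d0:H1→d1:-→d2:-→d3:-→d4:-→d5:-→d6:-→d7:-→d8:-→d9:-→d10:-→d11:-→d12:-→d13:-→d14:-→d15:-→d16:H1→d17:-→d18:-→d19:-→d20:-→d21:-→d22:-→d23:-→d24:H0  best=H0
  ? 217.103.153.155  path d0:H1→d1:-→d2:-→d3:-→d4:-→d5:-→d6:-→d7:-→d8:H4→d9:-→d10:-→d11:-→d12:H1→d13:-→d14:-→d15:-→d16:H2→d17:-→d18:-→d19:-→d20:-→d21:-→d22:-→d23:-→d24:-→d25:-→d26:-→d27:-→d28:-→d29:-→d30:-→d31:-→d32:H1  best=H1
  ? 74.33.151.36  path d0:H1→d1:-  best=H1
  - 52.193.0.0/16 clear@16
  ? 52.193.121.0  path d0:H1→d1:-→d2:-→d3:-→d4:-→d5:-→d6:-→d7:-→d8:-→d9:-→d10:-→d11:-→d12:-→d13:-→d14:-→d15:-→d16:-→d17:-→d18:-→d19:-→d20:-→d21:-→d22:-→d23:-→d24:H0  best=H0
  add 217.103.153.0/24 -> H4 at depth 24
  - 217.103.0.0/16 clear@16
  - 52.193.121.0/24 clear@24
  ? 217.96.0.0  path d0:H1→d1:-→d2:-→d3:-→d4:-→d5:-→d6:-→d7:-→d8:H4→d9:-→d10:-→d11:-→d12:H1→d13:-  best=H1
  add 52.193.0.0/17 -> H0 at depth 17
  add 52.193.121.107/32 -> H3 at depth 32
  add 48.0.0.0/4 -> H4 at depth 4
  add 217.103.144.0/20 -> H2 at depth 20
  ? 52.193.121.107  path d0:H1→d1:-→d2:-→d3:-→d4:H4→d5:-→d6:-→d7:-→d8:-→d9:-→d10:-→d11:-→d12:-→d13:-→d14:-→d15:-→d16:-→d17:H0→d18:-→d19:-→d20:-→d21:-→d22:-→d23:-→d24:-→d25:-→d26:-→d27:-→d28:-→d29:-→d30:-→d31:-→d32:H3  best=H3
  - 217.103.153.155/32 clear@32
  ? 25.177.159.81  path d0:H1→d1:-→d2:-  best=H1
  ? 52.193.0.97  path d0:H1→d1:-→d2:-→d3:-→d4:H4→d5:-→d6:-→d7:-→d8:-→d9:-→d10:-→d11:-→d12:-→d13:-→d14:-→d15:-→d16:-→d17:H0  best=H0
  - 217.103.153.0/24 clear@24
  ? 217.103.159.93  path d0:H1→d1:-→d2:-→d3:-→d4:-→d5:-→d6:-→d7:-→d8:H4→d9:-→d10:-→d11:-→d12:H1→d13:-→d14:-→d15:-→d16:-→d17:-→d18:-→d19:-→d20:H2→d21:-  best=H2
  ? 217.0.0.0  path d0:H1→d1:-→d2:-→d3:-→d4:-→d5:-→d6:-→d7:-→d8:H4→d9:-  best=H4
  ? 53.25.66.42  path d0:H1→d1:-→d2:-→d3:-→d4:H4→d5:-→d6:-→d7:-  best=H4
  ? 52.193.121.107  path d0:H1→d1:-→d2:-→d3:-→d4:H4→d5:-→d6:-→d7:-→d8:-→d9:-→d10:-→d11:-→d12:-→d13:-→d14:-→d15:-→d16:-→d17:H0→d18:-→d19:-→d20:-→d21:-→d22:-→d23:-→d24:-→d25:-→d26:-→d27:-→d28:-→d29:-→d30:-→d31:-→d32:H3  best=H3
  add 52.193.121.96/28 -> H2 at depth 28

== LOOKUPS ==
["H0","H0","H1","H1","H0","H1","H3","H1","H0","H2","H4","H4","H3"]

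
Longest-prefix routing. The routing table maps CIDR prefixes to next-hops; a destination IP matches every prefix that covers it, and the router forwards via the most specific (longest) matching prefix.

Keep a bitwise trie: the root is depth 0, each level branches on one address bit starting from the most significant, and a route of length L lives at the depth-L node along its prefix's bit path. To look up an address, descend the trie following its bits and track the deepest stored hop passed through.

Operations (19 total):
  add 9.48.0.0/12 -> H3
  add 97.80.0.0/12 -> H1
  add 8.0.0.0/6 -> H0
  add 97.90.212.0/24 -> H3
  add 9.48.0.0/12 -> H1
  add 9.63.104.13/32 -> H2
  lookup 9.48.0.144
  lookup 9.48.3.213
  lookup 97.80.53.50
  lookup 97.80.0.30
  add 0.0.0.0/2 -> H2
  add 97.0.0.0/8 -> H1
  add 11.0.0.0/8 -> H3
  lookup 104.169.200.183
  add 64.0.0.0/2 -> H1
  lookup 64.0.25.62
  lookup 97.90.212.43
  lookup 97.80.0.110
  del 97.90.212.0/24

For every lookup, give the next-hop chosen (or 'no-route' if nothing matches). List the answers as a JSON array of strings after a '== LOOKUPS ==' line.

Trace:
  + 9.48.0.0/12 (H3) depth=12
  + 97.80.0.0/12 (H1) depth=12
  + 8.0.0.0/6 (H0) depth=6
  + 97.90.212.0/24 (H3) depth=24
  + 9.48.0.0/12 (H1) depth=12
  + 9.63.104.13/32 (H2) depth=32
  ? 9.48.0.144  path d0:-→d1:-→d2:-→d3:-→d4:-→d5:-→d6:H0→d7:-→d8:-→d9:-→d10:-→d11:-→d12:H1  best=H1
  ? 9.48.3.213  path d0:-→d1:-→d2:-→d3:-→d4:-→d5:-→d6:H0→d7:-→d8:-→d9:-→d10:-→d11:-→d12:H1  best=H1
  ? 97.80.53.50  path d0:-→d1:-→d2:-→d3:-→d4:-→d5:-→d6:-→d7:-→d8:-→d9:-→d10:-→d11:-→d12:H1  best=H1
  ? 97.80.0.30  path d0:-→d1:-→d2:-→d3:-→d4:-→d5:-→d6:-→d7:-→d8:-→d9:-→d10:-→d11:-→d12:H1  best=H1
  + 0.0.0.0/2 (H2) depth=2
  + 97.0.0.0/8 (H1) depth=8
  + 11.0.0.0/8 (H3) depth=8
  ? 104.169.200.183  path d0:-→d1:-→d2:-→d3:-→d4:-  best=no-route
  + 64.0.0.0/2 (H1) depth=2
  ? 64.0.25.62  path d0:-→d1:-→d2:H1  best=H1
  ? 97.90.212.43  path d0:-→d1:-→d2:H1→d3:-→d4:-→d5:-→d6:-→d7:-→d8:H1→d9:-→d10:-→d11:-→d12:H1→d13:-→d14:-→d15:-→d16:-→d17:-→d18:-→d19:-→d20:-→d21:-→d22:-→d23:-→d24:H3  best=H3
  ? 97.80.0.110  path d0:-→d1:-→d2:H1→d3:-→d4:-→d5:-→d6:-→d7:-→d8:H1→d9:-→d10:-→d11:-→d12:H1  best=H1
  - 97.90.212.0/24 clear@24

== LOOKUPS ==
["H1","H1","H1","H1","no-route","H1","H3","H1"]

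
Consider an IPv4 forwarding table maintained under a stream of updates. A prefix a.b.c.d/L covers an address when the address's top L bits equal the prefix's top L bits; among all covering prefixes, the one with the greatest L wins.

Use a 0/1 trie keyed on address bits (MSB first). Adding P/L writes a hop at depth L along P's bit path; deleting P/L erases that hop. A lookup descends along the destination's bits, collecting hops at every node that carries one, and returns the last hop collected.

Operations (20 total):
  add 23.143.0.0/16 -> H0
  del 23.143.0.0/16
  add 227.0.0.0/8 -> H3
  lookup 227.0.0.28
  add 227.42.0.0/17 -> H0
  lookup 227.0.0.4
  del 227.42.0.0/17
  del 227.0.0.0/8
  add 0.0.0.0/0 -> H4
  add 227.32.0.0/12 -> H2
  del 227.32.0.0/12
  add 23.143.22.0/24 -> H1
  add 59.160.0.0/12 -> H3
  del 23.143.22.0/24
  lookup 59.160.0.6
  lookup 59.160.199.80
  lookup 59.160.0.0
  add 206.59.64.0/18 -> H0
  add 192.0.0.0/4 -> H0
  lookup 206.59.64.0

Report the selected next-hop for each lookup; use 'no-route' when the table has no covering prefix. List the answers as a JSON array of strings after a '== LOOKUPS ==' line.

Process each operation:
  + 23.143.0.0/16 (H0) depth=16
  - 23.143.0.0/16 clear@16
  + 227.0.0.0/8 (H3) depth=8
  Q 227.0.0.28: descend 11100011 ; hops seen [H3] ; pick H3
  + 227.42.0.0/17 (H0) depth=17
  Q 227.0.0.4: descend 1110001100 ; hops seen [H3] ; pick H3
  - 227.42.0.0/17 clear@17
  - 227.0.0.0/8 clear@8
  + 0.0.0.0/0 (H4) depth=0
  + 227.32.0.0/12 (H2) depth=12
  - 227.32.0.0/12 clear@12
  + 23.143.22.0/24 (H1) depth=24
  + 59.160.0.0/12 (H3) depth=12
  - 23.143.22.0/24 clear@24
  Q 59.160.0.6: descend 001110111010 ; hops seen [H4,H3] ; pick H3
  Q 59.160.199.80: descend 001110111010 ; hops seen [H4,H3] ; pick H3
  Q 59.160.0.0: descend 001110111010 ; hops seen [H4,H3] ; pick H3
  + 206.59.64.0/18 (H0) depth=18
  + 192.0.0.0/4 (H0) depth=4
  Q 206.59.64.0: descend 110011100011101101 ; hops seen [H4,H0,H0] ; pick H0

== LOOKUPS ==
["H3","H3","H3","H3","H3","H0"]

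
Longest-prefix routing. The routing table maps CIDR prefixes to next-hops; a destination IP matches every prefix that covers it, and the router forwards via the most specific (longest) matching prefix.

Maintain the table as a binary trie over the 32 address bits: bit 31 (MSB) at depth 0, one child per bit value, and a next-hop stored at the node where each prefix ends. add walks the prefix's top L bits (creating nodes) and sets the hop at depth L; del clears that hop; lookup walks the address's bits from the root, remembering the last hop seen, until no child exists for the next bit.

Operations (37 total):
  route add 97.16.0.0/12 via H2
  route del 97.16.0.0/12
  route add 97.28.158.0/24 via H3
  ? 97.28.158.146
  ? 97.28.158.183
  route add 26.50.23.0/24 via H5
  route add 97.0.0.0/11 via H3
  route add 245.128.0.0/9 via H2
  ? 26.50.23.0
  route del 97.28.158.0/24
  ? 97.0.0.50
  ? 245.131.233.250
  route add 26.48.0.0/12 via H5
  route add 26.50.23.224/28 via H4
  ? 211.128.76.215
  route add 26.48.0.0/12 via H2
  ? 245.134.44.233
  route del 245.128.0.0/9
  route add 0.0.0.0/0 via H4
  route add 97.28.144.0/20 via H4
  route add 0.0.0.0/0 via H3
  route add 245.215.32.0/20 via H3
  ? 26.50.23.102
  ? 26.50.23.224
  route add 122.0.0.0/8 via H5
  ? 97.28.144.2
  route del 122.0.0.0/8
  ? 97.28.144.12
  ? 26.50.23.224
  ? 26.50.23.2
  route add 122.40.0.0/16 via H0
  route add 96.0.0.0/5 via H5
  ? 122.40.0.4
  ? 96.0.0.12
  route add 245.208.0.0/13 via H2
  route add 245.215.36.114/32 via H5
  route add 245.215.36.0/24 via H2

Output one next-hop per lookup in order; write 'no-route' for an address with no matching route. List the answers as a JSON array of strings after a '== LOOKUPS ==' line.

Apply in order:
  add 97.16.0.0/12 -> H2 at depth 12
  del 97.16.0.0/12 (clear depth 12)
  add 97.28.158.0/24 -> H3 at depth 24
  Q 97.28.158.146: descend 011000010001110010011110 ; hops seen [H3] ; pick H3
  Q 97.28.158.183: descend 011000010001110010011110 ; hops seen [H3] ; pick H3
  add 26.50.23.0/24 -> H5 at depth 24
  add 97.0.0.0/11 -> H3 at depth 11
  add 245.128.0.0/9 -> H2 at depth 9
  Q 26.50.23.0: descend 000110100011001000010111 ; hops seen [H5] ; pick H5
  del 97.28.158.0/24 (clear depth 24)
  Q 97.0.0.50: descend 01100001000 ; hops seen [H3] ; pick H3
  Q 245.131.233.250: descend 111101011 ; hops seen [H2] ; pick H2
  add 26.48.0.0/12 -> H5 at depth 12
  add 26.50.23.224/28 -> H4 at depth 28
  Q 211.128.76.215: descend 11 ; hops seen [∅] ; pick no-route
  add 26.48.0.0/12 -> H2 at depth 12
  Q 245.134.44.233: descend 111101011 ; hops seen [H2] ; pick H2
  del 245.128.0.0/9 (clear depth 9)
  add 0.0.0.0/0 -> H4 at depth 0
  add 97.28.144.0/20 -> H4 at depth 20
  add 0.0.0.0/0 -> H3 at depth 0
  add 245.215.32.0/20 -> H3 at depth 20
  Q 26.50.23.102: descend 000110100011001000010111 ; hops seen [H3,H2,H5] ; pick H5
  Q 26.50.23.224: descend 0001101000110010000101111110 ; hops seen [H3,H2,H5,H4] ; pick H4
  add 122.0.0.0/8 -> H5 at depth 8
  Q 97.28.144.2: descend 01100001000111001001 ; hops seen [H3,H3,H4] ; pick H4
  del 122.0.0.0/8 (clear depth 8)
  Q 97.28.144.12: descend 01100001000111001001 ; hops seen [H3,H3,H4] ; pick H4
  Q 26.50.23.224: descend 0001101000110010000101111110 ; hops seen [H3,H2,H5,H4] ; pick H4
  Q 26.50.23.2: descend 000110100011001000010111 ; hops seen [H3,H2,H5] ; pick H5
  add 122.40.0.0/16 -> H0 at depth 16
  add 96.0.0.0/5 -> H5 at depth 5
  Q 122.40.0.4: descend 0111101000101000 ; hops seen [H3,H0] ; pick H0
  Q 96.0.0.12: descend 0110000 ; hops seen [H3,H5] ; pick H5
  add 245.208.0.0/13 -> H2 at depth 13
  add 245.215.36.114/32 -> H5 at depth 32
  add 245.215.36.0/24 -> H2 at depth 24

== LOOKUPS ==
["H3","H3","H5","H3","H2","no-route","H2","H5","H4","H4","H4","H4","H5","H0","H5"]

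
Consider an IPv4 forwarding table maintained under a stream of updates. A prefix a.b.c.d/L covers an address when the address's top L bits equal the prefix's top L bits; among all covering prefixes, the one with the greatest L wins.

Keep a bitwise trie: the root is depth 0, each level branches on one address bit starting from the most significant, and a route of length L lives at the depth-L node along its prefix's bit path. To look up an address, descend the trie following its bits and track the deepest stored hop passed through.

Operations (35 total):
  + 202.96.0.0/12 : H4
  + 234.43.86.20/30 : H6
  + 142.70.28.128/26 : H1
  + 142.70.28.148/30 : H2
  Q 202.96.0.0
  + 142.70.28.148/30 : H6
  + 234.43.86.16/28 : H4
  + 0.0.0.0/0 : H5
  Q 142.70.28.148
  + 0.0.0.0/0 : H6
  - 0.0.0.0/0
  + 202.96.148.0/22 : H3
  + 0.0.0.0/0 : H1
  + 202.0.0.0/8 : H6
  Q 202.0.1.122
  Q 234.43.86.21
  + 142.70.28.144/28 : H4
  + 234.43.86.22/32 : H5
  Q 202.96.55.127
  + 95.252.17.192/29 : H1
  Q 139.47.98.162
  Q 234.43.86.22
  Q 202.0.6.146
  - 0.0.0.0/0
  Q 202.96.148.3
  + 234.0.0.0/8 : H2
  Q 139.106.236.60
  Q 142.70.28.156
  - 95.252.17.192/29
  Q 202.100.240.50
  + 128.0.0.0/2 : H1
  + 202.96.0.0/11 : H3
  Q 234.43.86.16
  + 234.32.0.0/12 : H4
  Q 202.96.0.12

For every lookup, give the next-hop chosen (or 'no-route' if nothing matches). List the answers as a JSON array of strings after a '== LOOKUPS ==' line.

Apply in order:
  add 202.96.0.0/12 -> H4 at depth 12
  add 234.43.86.20/30 -> H6 at depth 30
  add 142.70.28.128/26 -> H1 at depth 26
  add 142.70.28.148/30 -> H2 at depth 30
  ? 202.96.0.0  path d0:-→d1:-→d2:-→d3:-→d4:-→d5:-→d6:-→d7:-→d8:-→d9:-→d10:-→d11:-→d12:H4  best=H4
  add 142.70.28.148/30 -> H6 at depth 30
  add 234.43.86.16/28 -> H4 at depth 28
  add 0.0.0.0/0 -> H5 at depth 0
  ? 142.70.28.148  path d0:H5→d1:-→d2:-→d3:-→d4:-→d5:-→d6:-→d7:-→d8:-→d9:-→d10:-→d11:-→d12:-→d13:-→d14:-→d15:-→d16:-→d17:-→d18:-→d19:-→d20:-→d21:-→d22:-→d23:-→d24:-→d25:-→d26:H1→d27:-→d28:-→d29:-→d30:H6  best=H6
  add 0.0.0.0/0 -> H6 at depth 0
  del 0.0.0.0/0 (clear depth 0)
  add 202.96.148.0/22 -> H3 at depth 22
  add 0.0.0.0/0 -> H1 at depth 0
  add 202.0.0.0/8 -> H6 at depth 8
  ? 202.0.1.122  path d0:H1→d1:-→d2:-→d3:-→d4:-→d5:-→d6:-→d7:-→d8:H6→d9:-  best=H6
  ? 234.43.86.21  path d0:H1→d1:-→d2:-→d3:-→d4:-→d5:-→d6:-→d7:-→d8:-→d9:-→d10:-→d11:-→d12:-→d13:-→d14:-→d15:-→d16:-→d17:-→d18:-→d19:-→d20:-→d21:-→d22:-→d23:-→d24:-→d25:-→d26:-→d27:-→d28:H4→d29:-→d30:H6  best=H6
  add 142.70.28.144/28 -> H4 at depth 28
  add 234.43.86.22/32 -> H5 at depth 32
  ? 202.96.55.127  path d0:H1→d1:-→d2:-→d3:-→d4:-→d5:-→d6:-→d7:-→d8:H6→d9:-→d10:-→d11:-→d12:H4→d13:-→d14:-→d15:-→d16:-  best=H4
  add 95.252.17.192/29 -> H1 at depth 29
  ? 139.47.98.162  path d0:H1→d1:-→d2:-→d3:-→d4:-→d5:-  best=H1
  ? 234.43.86.22  path d0:H1→d1:-→d2:-→d3:-→d4:-→d5:-→d6:-→d7:-→d8:-→d9:-→d10:-→d11:-→d12:-→d13:-→d14:-→d15:-→d16:-→d17:-→d18:-→d19:-→d20:-→d21:-→d22:-→d23:-→d24:-→d25:-→d26:-→d27:-→d28:H4→d29:-→d30:H6→d31:-→d32:H5  best=H5
  ? 202.0.6.146  path d0:H1→d1:-→d2:-→d3:-→d4:-→d5:-→d6:-→d7:-→d8:H6→d9:-  best=H6
  del 0.0.0.0/0 (clear depth 0)
  ? 202.96.148.3  path d0:-→d1:-→d2:-→d3:-→d4:-→d5:-→d6:-→d7:-→d8:H6→d9:-→d10:-→d11:-→d12:H4→d13:-→d14:-→d15:-→d16:-→d17:-→d18:-→d19:-→d20:-→d21:-→d22:H3  best=H3
  add 234.0.0.0/8 -> H2 at depth 8
  ? 139.106.236.60  path d0:-→d1:-→d2:-→d3:-→d4:-→d5:-  best=no-route
  ? 142.70.28.156  path d0:-→d1:-→d2:-→d3:-→d4:-→d5:-→d6:-→d7:-→d8:-→d9:-→d10:-→d11:-→d12:-→d13:-→d14:-→d15:-→d16:-→d17:-→d18:-→d19:-→d20:-→d21:-→d22:-→d23:-→d24:-→d25:-→d26:H1→d27:-→d28:H4  best=H4
  del 95.252.17.192/29 (clear depth 29)
  ? 202.100.240.50  path d0:-→d1:-→d2:-→d3:-→d4:-→d5:-→d6:-→d7:-→d8:H6→d9:-→d10:-→d11:-→d12:H4→d13:-  best=H4
  add 128.0.0.0/2 -> H1 at depth 2
  add 202.96.0.0/11 -> H3 at depth 11
  ? 234.43.86.16  path d0:-→d1:-→d2:-→d3:-→d4:-→d5:-→d6:-→d7:-→d8:H2→d9:-→d10:-→d11:-→d12:-→d13:-→d14:-→d15:-→d16:-→d17:-→d18:-→d19:-→d20:-→d21:-→d22:-→d23:-→d24:-→d25:-→d26:-→d27:-→d28:H4→d29:-  best=H4
  add 234.32.0.0/12 -> H4 at depth 12
  ? 202.96.0.12  path d0:-→d1:-→d2:-→d3:-→d4:-→d5:-→d6:-→d7:-→d8:H6→d9:-→d10:-→d11:H3→d12:H4→d13:-→d14:-→d15:-→d16:-  best=H4

== LOOKUPS ==
["H4","H6","H6","H6","H4","H1","H5","H6","H3","no-route","H4","H4","H4","H4"]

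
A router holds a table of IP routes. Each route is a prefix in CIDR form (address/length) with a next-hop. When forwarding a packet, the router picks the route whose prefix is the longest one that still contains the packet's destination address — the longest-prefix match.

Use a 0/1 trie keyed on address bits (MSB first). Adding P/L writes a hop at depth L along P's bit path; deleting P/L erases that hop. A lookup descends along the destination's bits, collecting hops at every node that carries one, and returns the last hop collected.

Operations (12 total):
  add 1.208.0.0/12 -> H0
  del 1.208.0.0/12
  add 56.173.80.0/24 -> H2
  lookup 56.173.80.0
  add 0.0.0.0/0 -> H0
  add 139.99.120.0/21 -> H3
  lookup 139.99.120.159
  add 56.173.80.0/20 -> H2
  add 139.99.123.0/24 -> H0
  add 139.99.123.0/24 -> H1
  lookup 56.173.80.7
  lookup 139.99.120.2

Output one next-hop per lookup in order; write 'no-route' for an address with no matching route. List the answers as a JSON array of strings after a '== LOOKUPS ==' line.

Apply in order:
  add 1.208.0.0/12 -> H0 at depth 12
  - 1.208.0.0/12 clear@12
  add 56.173.80.0/24 -> H2 at depth 24
  ? 56.173.80.0  path d0:-→d1:-→d2:-→d3:-→d4:-→d5:-→d6:-→d7:-→d8:-→d9:-→d10:-→d11:-→d12:-→d13:-→d14:-→d15:-→d16:-→d17:-→d18:-→d19:-→d20:-→d21:-→d22:-→d23:-→d24:H2  best=H2
  add 0.0.0.0/0 -> H0 at depth 0
  add 139.99.120.0/21 -> H3 at depth 21
  ? 139.99.120.159  path d0:H0→d1:-→d2:-→d3:-→d4:-→d5:-→d6:-→d7:-→d8:-→d9:-→d10:-→d11:-→d12:-→d13:-→d14:-→d15:-→d16:-→d17:-→d18:-→d19:-→d20:-→d21:H3  best=H3
  add 56.173.80.0/20 -> H2 at depth 20
  add 139.99.123.0/24 -> H0 at depth 24
  add 139.99.123.0/24 -> H1 at depth 24
  ? 56.173.80.7  path d0:H0→d1:-→d2:-→d3:-→d4:-→d5:-→d6:-→d7:-→d8:-→d9:-→d10:-→d11:-→d12:-→d13:-→d14:-→d15:-→d16:-→d17:-→d18:-→d19:-→d20:H2→d21:-→d22:-→d23:-→d24:H2  best=H2
  ? 139.99.120.2  path d0:H0→d1:-→d2:-→d3:-→d4:-→d5:-→d6:-→d7:-→d8:-→d9:-→d10:-→d11:-→d12:-→d13:-→d14:-→d15:-→d16:-→d17:-→d18:-→d19:-→d20:-→d21:H3→d22:-  best=H3

== LOOKUPS ==
["H2","H3","H2","H3"]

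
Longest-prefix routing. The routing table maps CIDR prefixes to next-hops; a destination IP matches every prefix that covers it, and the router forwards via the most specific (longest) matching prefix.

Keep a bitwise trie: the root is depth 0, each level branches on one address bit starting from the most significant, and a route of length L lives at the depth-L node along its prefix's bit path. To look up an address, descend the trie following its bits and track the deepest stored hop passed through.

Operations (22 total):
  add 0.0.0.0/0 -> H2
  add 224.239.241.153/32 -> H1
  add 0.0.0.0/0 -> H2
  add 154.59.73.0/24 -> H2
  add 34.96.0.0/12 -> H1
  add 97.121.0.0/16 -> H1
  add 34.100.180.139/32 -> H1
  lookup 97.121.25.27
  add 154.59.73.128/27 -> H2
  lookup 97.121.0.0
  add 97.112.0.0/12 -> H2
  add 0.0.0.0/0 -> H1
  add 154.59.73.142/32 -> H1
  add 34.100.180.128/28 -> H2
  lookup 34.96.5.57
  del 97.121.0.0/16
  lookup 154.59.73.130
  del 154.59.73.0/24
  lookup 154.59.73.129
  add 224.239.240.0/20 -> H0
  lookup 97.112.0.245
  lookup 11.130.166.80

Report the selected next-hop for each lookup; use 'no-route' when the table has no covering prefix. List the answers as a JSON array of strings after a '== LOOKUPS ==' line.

Trace:
  + 0.0.0.0/0 (H2) depth=0
  + 224.239.241.153/32 (H1) depth=32
  + 0.0.0.0/0 (H2) depth=0
  + 154.59.73.0/24 (H2) depth=24
  + 34.96.0.0/12 (H1) depth=12
  + 97.121.0.0/16 (H1) depth=16
  + 34.100.180.139/32 (H1) depth=32
  lookup 97.121.25.27: bits 0110000101111001 walk d0:H2→d1:-→d2:-→d3:-→d4:-→d5:-→d6:-→d7:-→d8:-→d9:-→d10:-→d11:-→d12:-→d13:-→d14:-→d15:-→d16:H1 -> H1
  + 154.59.73.128/27 (H2) depth=27
  lookup 97.121.0.0: bits 0110000101111001 walk d0:H2→d1:-→d2:-→d3:-→d4:-→d5:-→d6:-→d7:-→d8:-→d9:-→d10:-→d11:-→d12:-→d13:-→d14:-→d15:-→d16:H1 -> H1
  + 97.112.0.0/12 (H2) depth=12
  + 0.0.0.0/0 (H1) depth=0
  + 154.59.73.142/32 (H1) depth=32
  + 34.100.180.128/28 (H2) depth=28
  lookup 34.96.5.57: bits 0010001001100 walk d0:H1→d1:-→d2:-→d3:-→d4:-→d5:-→d6:-→d7:-→d8:-→d9:-→d10:-→d11:-→d12:H1→d13:- -> H1
  - 97.121.0.0/16 clear@16
  lookup 154.59.73.130: bits 1001101000111011010010011000 walk d0:H1→d1:-→d2:-→d3:-→d4:-→d5:-→d6:-→d7:-→d8:-→d9:-→d10:-→d11:-→d12:-→d13:-→d14:-→d15:-→d16:-→d17:-→d18:-→d19:-→d20:-→d21:-→d22:-→d23:-→d24:H2→d25:-→d26:-→d27:H2→d28:- -> H2
  - 154.59.73.0/24 clear@24
  lookup 154.59.73.129: bits 1001101000111011010010011000 walk d0:H1→d1:-→d2:-→d3:-→d4:-→d5:-→d6:-→d7:-→d8:-→d9:-→d10:-→d11:-→d12:-→d13:-→d14:-→d15:-→d16:-→d17:-→d18:-→d19:-→d20:-→d21:-→d22:-→d23:-→d24:-→d25:-→d26:-→d27:H2→d28:- -> H2
  + 224.239.240.0/20 (H0) depth=20
  lookup 97.112.0.245: bits 011000010111 walk d0:H1→d1:-→d2:-→d3:-→d4:-→d5:-→d6:-→d7:-→d8:-→d9:-→d10:-→d11:-→d12:H2 -> H2
  lookup 11.130.166.80: bits 00 walk d0:H1→d1:-→d2:- -> H1

== LOOKUPS ==
["H1","H1","H1","H2","H2","H2","H1"]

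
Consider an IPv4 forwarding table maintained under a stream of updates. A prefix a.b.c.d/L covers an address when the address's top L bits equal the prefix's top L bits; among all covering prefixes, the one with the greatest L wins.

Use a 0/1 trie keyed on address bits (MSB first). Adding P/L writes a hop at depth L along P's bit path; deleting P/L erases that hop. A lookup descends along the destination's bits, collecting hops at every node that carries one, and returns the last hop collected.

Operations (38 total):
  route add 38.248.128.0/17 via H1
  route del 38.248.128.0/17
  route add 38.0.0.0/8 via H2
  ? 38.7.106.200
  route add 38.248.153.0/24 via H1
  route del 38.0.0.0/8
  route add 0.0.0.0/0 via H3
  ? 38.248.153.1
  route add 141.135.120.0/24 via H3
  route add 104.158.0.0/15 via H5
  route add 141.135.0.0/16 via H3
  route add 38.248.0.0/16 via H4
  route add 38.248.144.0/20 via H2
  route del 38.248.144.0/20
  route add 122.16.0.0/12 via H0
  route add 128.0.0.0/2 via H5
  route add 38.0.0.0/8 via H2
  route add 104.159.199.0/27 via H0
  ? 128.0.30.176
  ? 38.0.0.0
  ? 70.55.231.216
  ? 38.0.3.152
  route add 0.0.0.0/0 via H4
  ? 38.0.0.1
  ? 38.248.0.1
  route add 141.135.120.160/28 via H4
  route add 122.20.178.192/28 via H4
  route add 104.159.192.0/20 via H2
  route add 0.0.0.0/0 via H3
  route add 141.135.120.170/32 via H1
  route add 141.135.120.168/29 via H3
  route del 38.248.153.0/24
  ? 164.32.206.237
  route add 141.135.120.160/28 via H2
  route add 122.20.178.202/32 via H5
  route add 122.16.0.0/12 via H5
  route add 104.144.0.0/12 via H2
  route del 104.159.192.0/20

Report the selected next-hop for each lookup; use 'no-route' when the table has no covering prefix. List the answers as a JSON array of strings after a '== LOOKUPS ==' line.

Apply in order:
  add 38.248.128.0/17 -> H1 at depth 17
  del 38.248.128.0/17 (clear depth 17)
  add 38.0.0.0/8 -> H2 at depth 8
  lookup 38.7.106.200: bits 00100110 walk d0:-→d1:-→d2:-→d3:-→d4:-→d5:-→d6:-→d7:-→d8:H2 -> H2
  add 38.248.153.0/24 -> H1 at depth 24
  del 38.0.0.0/8 (clear depth 8)
  add 0.0.0.0/0 -> H3 at depth 0
  lookup 38.248.153.1: bits 001001101111100010011001 walk d0:H3→d1:-→d2:-→d3:-→d4:-→d5:-→d6:-→d7:-→d8:-→d9:-→d10:-→d11:-→d12:-→d13:-→d14:-→d15:-→d16:-→d17:-→d18:-→d19:-→d20:-→d21:-→d22:-→d23:-→d24:H1 -> H1
  add 141.135.120.0/24 -> H3 at depth 24
  add 104.158.0.0/15 -> H5 at depth 15
  add 141.135.0.0/16 -> H3 at depth 16
  add 38.248.0.0/16 -> H4 at depth 16
  add 38.248.144.0/20 -> H2 at depth 20
  del 38.248.144.0/20 (clear depth 20)
  add 122.16.0.0/12 -> H0 at depth 12
  add 128.0.0.0/2 -> H5 at depth 2
  add 38.0.0.0/8 -> H2 at depth 8
  add 104.159.199.0/27 -> H0 at depth 27
  lookup 128.0.30.176: bits 1000 walk d0:H3→d1:-→d2:H5→d3:-→d4:- -> H5
  lookup 38.0.0.0: bits 00100110 walk d0:H3→d1:-→d2:-→d3:-→d4:-→d5:-→d6:-→d7:-→d8:H2 -> H2
  lookup 70.55.231.216: bits 01 walk d0:H3→d1:-→d2:- -> H3
  lookup 38.0.3.152: bits 00100110 walk d0:H3→d1:-→d2:-→d3:-→d4:-→d5:-→d6:-→d7:-→d8:H2 -> H2
  add 0.0.0.0/0 -> H4 at depth 0
  lookup 38.0.0.1: bits 00100110 walk d0:H4→d1:-→d2:-→d3:-→d4:-→d5:-→d6:-→d7:-→d8:H2 -> H2
  lookup 38.248.0.1: bits 0010011011111000 walk d0:H4→d1:-→d2:-→d3:-→d4:-→d5:-→d6:-→d7:-→d8:H2→d9:-→d10:-→d11:-→d12:-→d13:-→d14:-→d15:-→d16:H4 -> H4
  add 141.135.120.160/28 -> H4 at depth 28
  add 122.20.178.192/28 -> H4 at depth 28
  add 104.159.192.0/20 -> H2 at depth 20
  add 0.0.0.0/0 -> H3 at depth 0
  add 141.135.120.170/32 -> H1 at depth 32
  add 141.135.120.168/29 -> H3 at depth 29
  del 38.248.153.0/24 (clear depth 24)
  lookup 164.32.206.237: bits 10 walk d0:H3→d1:-→d2:H5 -> H5
  add 141.135.120.160/28 -> H2 at depth 28
  add 122.20.178.202/32 -> H5 at depth 32
  add 122.16.0.0/12 -> H5 at depth 12
  add 104.144.0.0/12 -> H2 at depth 12
  del 104.159.192.0/20 (clear depth 20)

== LOOKUPS ==
["H2","H1","H5","H2","H3","H2","H2","H4","H5"]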